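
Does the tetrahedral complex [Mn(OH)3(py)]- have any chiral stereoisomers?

no

All four vertices of a tetrahedron are equivalent and mutually adjacent, so cis/trans isomerism cannot arise.
Only one geometric arrangement is possible.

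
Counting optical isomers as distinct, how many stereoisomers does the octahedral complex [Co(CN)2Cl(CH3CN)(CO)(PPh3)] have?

15

Exhaustive case analysis gives 9 geometric isomers.
Of these, 6 lack any improper symmetry element and so occur as enantiomeric pairs, giving 9 + 6 = 15 stereoisomers in total.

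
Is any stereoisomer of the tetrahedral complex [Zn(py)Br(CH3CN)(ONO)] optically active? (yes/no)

All four vertices of a tetrahedron are equivalent and mutually adjacent, so cis/trans isomerism cannot arise.
Only one geometric arrangement is possible; it has no improper symmetry element, so it exists as a pair of enantiomers (2 stereoisomers).

yes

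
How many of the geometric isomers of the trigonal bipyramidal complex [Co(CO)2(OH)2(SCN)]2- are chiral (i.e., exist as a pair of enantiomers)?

1

Systematic enumeration (placing each ligand type in turn and discarding arrangements equivalent by rotation or reflection) gives 5 geometric isomers.
One of these lacks any improper symmetry element and so occurs as an enantiomeric pair, giving 5 + 1 = 6 stereoisomers in total.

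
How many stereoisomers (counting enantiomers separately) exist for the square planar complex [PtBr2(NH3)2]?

The distinct arrangements are (2 in all): Br cis; Br trans.
Each arrangement has an internal mirror plane or centre of symmetry, so none is chiral.

2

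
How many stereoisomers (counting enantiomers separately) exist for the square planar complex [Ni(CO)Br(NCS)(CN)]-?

3

A square has two trans pairs of vertices; adjacent vertices are cis.
The distinct arrangements are (3 in all): (Br/CO trans, CN/NCS trans); (Br/NCS trans, CN/CO trans); (Br/CN trans, CO/NCS trans).
Each arrangement has an internal mirror plane or centre of symmetry, so none is chiral.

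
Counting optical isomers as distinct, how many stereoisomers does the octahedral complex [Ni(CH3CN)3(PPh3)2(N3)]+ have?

An octahedron has six vertices in three trans pairs; every non-trans pair is cis.
Working through the distinct placements yields 3 geometric isomers: CH3CN mer, PPh3 trans; CH3CN mer, PPh3 cis; CH3CN fac, PPh3 cis.
Each arrangement has an internal mirror plane or centre of symmetry, so none is chiral.

3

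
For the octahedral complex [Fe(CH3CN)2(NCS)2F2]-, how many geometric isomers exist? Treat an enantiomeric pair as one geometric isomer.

The six octahedral sites form three mutually perpendicular trans pairs.
There are 5 geometric isomers: CH3CN trans, NCS trans, F trans; CH3CN trans, NCS cis, F cis; CH3CN cis, NCS trans, F cis; CH3CN cis, NCS cis, F cis (chiral); CH3CN cis, NCS cis, F trans.

5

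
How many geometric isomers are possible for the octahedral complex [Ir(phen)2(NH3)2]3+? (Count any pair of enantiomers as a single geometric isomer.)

2

An octahedron has six vertices in three trans pairs; every non-trans pair is cis.
Each phen is bidentate and must span two cis positions.
Working through the distinct placements yields 2 geometric isomers: NH3 trans; NH3 cis (chiral).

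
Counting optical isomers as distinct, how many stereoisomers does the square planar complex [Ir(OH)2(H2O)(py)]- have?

The distinct arrangements are (2 in all): OH cis; OH trans.
Each arrangement has an internal mirror plane or centre of symmetry, so none is chiral.

2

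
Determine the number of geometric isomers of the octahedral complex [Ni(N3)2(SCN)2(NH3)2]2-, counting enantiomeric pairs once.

5

Systematic placement gives 5 geometric isomers: N3 trans, SCN trans, NH3 trans; N3 trans, SCN cis, NH3 cis; N3 cis, SCN trans, NH3 cis; N3 cis, SCN cis, NH3 cis (chiral); N3 cis, SCN cis, NH3 trans.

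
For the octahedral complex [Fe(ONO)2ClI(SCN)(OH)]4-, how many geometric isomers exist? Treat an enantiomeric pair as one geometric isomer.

9

The six octahedral sites form three mutually perpendicular trans pairs.
Systematic enumeration (placing each ligand type in turn and discarding arrangements equivalent by rotation or reflection) gives 9 geometric isomers.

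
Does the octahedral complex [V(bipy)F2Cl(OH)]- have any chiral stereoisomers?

yes

In an octahedral complex each vertex has one trans partner and four cis neighbours.
Each bipy is bidentate and must span two cis positions.
Systematic placement gives 4 geometric isomers: F cis (3 arrangements, 2 chiral); F trans.
Of these, 2 lack any improper symmetry element and so occur as enantiomeric pairs, giving 4 + 2 = 6 stereoisomers in total.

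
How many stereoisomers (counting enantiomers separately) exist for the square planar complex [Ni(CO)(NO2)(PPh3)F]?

3

The distinct arrangements are (3 in all): (CO/NO2 trans, F/PPh3 trans); (CO/PPh3 trans, F/NO2 trans); (CO/F trans, NO2/PPh3 trans).
Each arrangement has an internal mirror plane or centre of symmetry, so none is chiral.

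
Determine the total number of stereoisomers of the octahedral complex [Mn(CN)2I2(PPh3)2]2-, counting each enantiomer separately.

In an octahedral complex each vertex has one trans partner and four cis neighbours.
The distinct arrangements are (5 in all): CN trans, I trans, PPh3 trans; CN trans, I cis, PPh3 cis; CN cis, I cis, PPh3 trans; CN cis, I cis, PPh3 cis (chiral); CN cis, I trans, PPh3 cis.
One of these lacks any improper symmetry element and so occurs as an enantiomeric pair, giving 5 + 1 = 6 stereoisomers in total.

6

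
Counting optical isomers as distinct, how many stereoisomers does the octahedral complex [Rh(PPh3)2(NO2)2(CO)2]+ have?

An octahedron has six vertices in three trans pairs; every non-trans pair is cis.
Systematic placement gives 5 geometric isomers: PPh3 trans, NO2 trans, CO trans; PPh3 cis, NO2 cis, CO trans; PPh3 trans, NO2 cis, CO cis; PPh3 cis, NO2 cis, CO cis (chiral); PPh3 cis, NO2 trans, CO cis.
One of these lacks any improper symmetry element and so occurs as an enantiomeric pair, giving 5 + 1 = 6 stereoisomers in total.

6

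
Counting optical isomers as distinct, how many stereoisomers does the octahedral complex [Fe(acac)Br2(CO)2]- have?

Each acac is bidentate and must span two cis positions.
Working through the distinct placements yields 3 geometric isomers: Br trans, CO cis; Br cis, CO cis (chiral); Br cis, CO trans.
One of these lacks any improper symmetry element and so occurs as an enantiomeric pair, giving 3 + 1 = 4 stereoisomers in total.

4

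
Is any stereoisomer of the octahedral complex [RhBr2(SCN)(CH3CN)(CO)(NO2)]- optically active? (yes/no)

yes

In an octahedral complex each vertex has one trans partner and four cis neighbours.
Placing the ligands in turn and identifying arrangements related by rotation or reflection leaves 9 distinct geometric isomers.
Of these, 6 lack any improper symmetry element and so occur as enantiomeric pairs, giving 9 + 6 = 15 stereoisomers in total.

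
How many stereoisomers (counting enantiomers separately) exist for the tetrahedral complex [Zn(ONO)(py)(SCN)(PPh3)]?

2

In a tetrahedral complex all four positions are equivalent and every pair of ligands is adjacent — there is no cis/trans distinction.
Only one geometric arrangement is possible; it has no improper symmetry element, so it exists as a pair of enantiomers (2 stereoisomers).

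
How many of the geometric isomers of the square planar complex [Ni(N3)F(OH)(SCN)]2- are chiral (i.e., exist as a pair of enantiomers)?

0

The distinct arrangements are (3 in all): (F/OH trans, N3/SCN trans); (F/SCN trans, N3/OH trans); (F/N3 trans, OH/SCN trans).
Each arrangement has an internal mirror plane or centre of symmetry, so none is chiral.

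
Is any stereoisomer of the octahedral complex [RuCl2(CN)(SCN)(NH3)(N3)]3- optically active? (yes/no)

In an octahedral complex each vertex has one trans partner and four cis neighbours.
Exhaustive case analysis gives 9 geometric isomers.
Of these, 6 lack any improper symmetry element and so occur as enantiomeric pairs, giving 9 + 6 = 15 stereoisomers in total.

yes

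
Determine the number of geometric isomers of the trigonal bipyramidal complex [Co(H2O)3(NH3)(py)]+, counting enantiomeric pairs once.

A trigonal bipyramid has two axial and three equatorial sites, which are chemically inequivalent.
Systematic placement gives 4 geometric isomers: NH3 equatorial, py equatorial; NH3 axial, py equatorial; NH3 equatorial, py axial; NH3 axial, py axial.

4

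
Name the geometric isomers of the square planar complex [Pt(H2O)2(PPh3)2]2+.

A square has two trans pairs of vertices; adjacent vertices are cis.
Systematic placement gives 2 geometric isomers: H2O cis; H2O trans.

cis and trans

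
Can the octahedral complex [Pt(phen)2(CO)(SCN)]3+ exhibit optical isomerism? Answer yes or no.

In an octahedral complex each vertex has one trans partner and four cis neighbours.
Each phen is bidentate and must span two cis positions.
Working through the distinct placements yields 2 geometric isomers: CO and SCN mutually trans; CO and SCN mutually cis (chiral).
One of these lacks any improper symmetry element and so occurs as an enantiomeric pair, giving 2 + 1 = 3 stereoisomers in total.

yes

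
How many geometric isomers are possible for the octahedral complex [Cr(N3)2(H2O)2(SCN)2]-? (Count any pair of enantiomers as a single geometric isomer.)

The six octahedral sites form three mutually perpendicular trans pairs.
Working through the distinct placements yields 5 geometric isomers: N3 trans, H2O trans, SCN trans; N3 cis, H2O trans, SCN cis; N3 cis, H2O cis, SCN trans; N3 cis, H2O cis, SCN cis (chiral); N3 trans, H2O cis, SCN cis.

5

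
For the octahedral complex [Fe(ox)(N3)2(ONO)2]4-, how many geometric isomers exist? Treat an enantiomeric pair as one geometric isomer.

The six octahedral sites form three mutually perpendicular trans pairs.
Each ox is bidentate and must span two cis positions.
The distinct arrangements are (3 in all): N3 trans, ONO cis; N3 cis, ONO cis (chiral); N3 cis, ONO trans.

3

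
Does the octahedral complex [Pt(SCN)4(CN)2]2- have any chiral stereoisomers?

Systematic placement gives 2 geometric isomers: CN trans; CN cis.
Each arrangement has an internal mirror plane or centre of symmetry, so none is chiral.

no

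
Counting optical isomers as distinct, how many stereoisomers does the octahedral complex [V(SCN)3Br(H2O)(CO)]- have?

In an octahedral complex each vertex has one trans partner and four cis neighbours.
There are 4 geometric isomers: SCN mer (3 arrangements); SCN fac (chiral).
One of these lacks any improper symmetry element and so occurs as an enantiomeric pair, giving 4 + 1 = 5 stereoisomers in total.

5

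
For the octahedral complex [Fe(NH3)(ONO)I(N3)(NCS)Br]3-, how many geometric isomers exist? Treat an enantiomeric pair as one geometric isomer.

In an octahedral complex each vertex has one trans partner and four cis neighbours.
Systematic enumeration (placing each ligand type in turn and discarding arrangements equivalent by rotation or reflection) gives 15 geometric isomers.

15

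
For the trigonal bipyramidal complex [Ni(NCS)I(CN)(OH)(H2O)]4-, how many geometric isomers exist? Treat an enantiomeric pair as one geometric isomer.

10

In a trigonal bipyramid the two axial positions differ from the three equatorial ones.
Exhaustive case analysis gives 10 geometric isomers.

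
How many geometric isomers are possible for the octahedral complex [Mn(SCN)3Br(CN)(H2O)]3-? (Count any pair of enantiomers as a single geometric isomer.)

4

An octahedron has six vertices in three trans pairs; every non-trans pair is cis.
There are 4 geometric isomers: SCN mer (3 arrangements); SCN fac (chiral).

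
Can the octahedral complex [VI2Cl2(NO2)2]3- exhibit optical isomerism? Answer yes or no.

The six octahedral sites form three mutually perpendicular trans pairs.
The distinct arrangements are (5 in all): I trans, Cl trans, NO2 trans; I cis, Cl trans, NO2 cis; I cis, Cl cis, NO2 trans; I cis, Cl cis, NO2 cis (chiral); I trans, Cl cis, NO2 cis.
One of these lacks any improper symmetry element and so occurs as an enantiomeric pair, giving 5 + 1 = 6 stereoisomers in total.

yes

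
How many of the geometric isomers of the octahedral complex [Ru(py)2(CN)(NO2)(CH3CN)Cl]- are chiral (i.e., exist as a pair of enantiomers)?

6

In an octahedral complex each vertex has one trans partner and four cis neighbours.
Systematic enumeration (placing each ligand type in turn and discarding arrangements equivalent by rotation or reflection) gives 9 geometric isomers.
Of these, 6 lack any improper symmetry element and so occur as enantiomeric pairs, giving 9 + 6 = 15 stereoisomers in total.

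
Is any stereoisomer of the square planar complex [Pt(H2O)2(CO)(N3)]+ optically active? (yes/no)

In a square planar complex each vertex has one trans partner and two cis neighbours.
There are 2 geometric isomers: H2O cis; H2O trans.
Each arrangement has an internal mirror plane or centre of symmetry, so none is chiral.

no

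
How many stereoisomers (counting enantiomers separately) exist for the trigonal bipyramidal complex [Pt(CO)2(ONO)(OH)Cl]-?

10

Systematic enumeration (placing each ligand type in turn and discarding arrangements equivalent by rotation or reflection) gives 7 geometric isomers.
Of these, 3 lack any improper symmetry element and so occur as enantiomeric pairs, giving 7 + 3 = 10 stereoisomers in total.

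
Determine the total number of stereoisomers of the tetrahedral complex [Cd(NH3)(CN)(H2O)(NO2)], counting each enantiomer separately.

All four vertices of a tetrahedron are equivalent and mutually adjacent, so cis/trans isomerism cannot arise.
Only one geometric arrangement is possible; it has no improper symmetry element, so it exists as a pair of enantiomers (2 stereoisomers).

2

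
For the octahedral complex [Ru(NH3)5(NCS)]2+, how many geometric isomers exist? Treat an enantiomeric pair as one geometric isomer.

1

Only one geometric arrangement is possible.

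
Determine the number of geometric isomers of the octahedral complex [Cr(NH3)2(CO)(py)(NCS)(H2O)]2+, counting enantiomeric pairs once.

In an octahedral complex each vertex has one trans partner and four cis neighbours.
Systematic enumeration (placing each ligand type in turn and discarding arrangements equivalent by rotation or reflection) gives 9 geometric isomers.

9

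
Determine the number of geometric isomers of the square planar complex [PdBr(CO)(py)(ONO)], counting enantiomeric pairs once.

In a square planar complex each vertex has one trans partner and two cis neighbours.
Systematic placement gives 3 geometric isomers: (Br/ONO trans, CO/py trans); (Br/py trans, CO/ONO trans); (Br/CO trans, ONO/py trans).

3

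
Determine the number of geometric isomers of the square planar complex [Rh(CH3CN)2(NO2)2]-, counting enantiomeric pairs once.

2

There are 2 geometric isomers: CH3CN cis; CH3CN trans.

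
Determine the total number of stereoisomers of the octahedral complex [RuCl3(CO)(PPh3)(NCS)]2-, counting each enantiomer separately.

There are 4 geometric isomers: Cl mer (3 arrangements); Cl fac (chiral).
One of these lacks any improper symmetry element and so occurs as an enantiomeric pair, giving 4 + 1 = 5 stereoisomers in total.

5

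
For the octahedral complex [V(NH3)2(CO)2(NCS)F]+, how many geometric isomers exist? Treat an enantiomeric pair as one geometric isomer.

An octahedron has six vertices in three trans pairs; every non-trans pair is cis.
The distinct arrangements are (6 in all): NH3 trans, CO trans; NH3 cis, CO trans; NH3 trans, CO cis; NH3 cis, CO cis (3 arrangements, 2 chiral).

6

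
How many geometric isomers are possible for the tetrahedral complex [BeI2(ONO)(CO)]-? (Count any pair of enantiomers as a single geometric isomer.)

1

All four vertices of a tetrahedron are equivalent and mutually adjacent, so cis/trans isomerism cannot arise.
Only one geometric arrangement is possible.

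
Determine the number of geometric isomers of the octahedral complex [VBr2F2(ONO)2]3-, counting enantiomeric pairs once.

In an octahedral complex each vertex has one trans partner and four cis neighbours.
The distinct arrangements are (5 in all): Br trans, F trans, ONO trans; Br trans, F cis, ONO cis; Br cis, F cis, ONO trans; Br cis, F cis, ONO cis (chiral); Br cis, F trans, ONO cis.

5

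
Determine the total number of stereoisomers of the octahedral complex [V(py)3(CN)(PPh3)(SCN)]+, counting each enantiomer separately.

5

In an octahedral complex each vertex has one trans partner and four cis neighbours.
Systematic placement gives 4 geometric isomers: py mer (3 arrangements); py fac (chiral).
One of these lacks any improper symmetry element and so occurs as an enantiomeric pair, giving 4 + 1 = 5 stereoisomers in total.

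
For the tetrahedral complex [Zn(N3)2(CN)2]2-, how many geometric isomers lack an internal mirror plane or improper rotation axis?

0

In a tetrahedral complex all four positions are equivalent and every pair of ligands is adjacent — there is no cis/trans distinction.
Only one geometric arrangement is possible.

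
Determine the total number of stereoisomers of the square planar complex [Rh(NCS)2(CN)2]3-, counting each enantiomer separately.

2

A square has two trans pairs of vertices; adjacent vertices are cis.
Working through the distinct placements yields 2 geometric isomers: NCS cis; NCS trans.
Each arrangement has an internal mirror plane or centre of symmetry, so none is chiral.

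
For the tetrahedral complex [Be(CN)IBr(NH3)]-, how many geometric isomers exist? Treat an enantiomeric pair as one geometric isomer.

All four vertices of a tetrahedron are equivalent and mutually adjacent, so cis/trans isomerism cannot arise.
Only one geometric arrangement is possible; it has no improper symmetry element, so it exists as a pair of enantiomers (2 stereoisomers).

1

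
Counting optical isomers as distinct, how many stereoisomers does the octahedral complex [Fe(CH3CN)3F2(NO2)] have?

The six octahedral sites form three mutually perpendicular trans pairs.
Working through the distinct placements yields 3 geometric isomers: CH3CN mer, F cis; CH3CN mer, F trans; CH3CN fac, F cis.
Each arrangement has an internal mirror plane or centre of symmetry, so none is chiral.

3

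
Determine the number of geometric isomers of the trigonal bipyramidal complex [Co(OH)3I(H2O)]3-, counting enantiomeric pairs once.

4

A trigonal bipyramid has two axial and three equatorial sites, which are chemically inequivalent.
There are 4 geometric isomers: I axial, H2O axial; I equatorial, H2O axial; I axial, H2O equatorial; I equatorial, H2O equatorial.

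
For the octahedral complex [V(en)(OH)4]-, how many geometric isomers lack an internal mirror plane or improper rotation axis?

0

An octahedron has six vertices in three trans pairs; every non-trans pair is cis.
Each en is bidentate and must span two cis positions.
Only one geometric arrangement is possible.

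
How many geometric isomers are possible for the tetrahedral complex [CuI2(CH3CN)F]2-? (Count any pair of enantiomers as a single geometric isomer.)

1

Only one geometric arrangement is possible.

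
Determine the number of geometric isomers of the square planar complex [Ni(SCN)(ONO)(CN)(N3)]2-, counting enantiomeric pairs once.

3

The distinct arrangements are (3 in all): (CN/ONO trans, N3/SCN trans); (CN/SCN trans, N3/ONO trans); (CN/N3 trans, ONO/SCN trans).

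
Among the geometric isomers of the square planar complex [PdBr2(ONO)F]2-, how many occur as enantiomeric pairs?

0

A square has two trans pairs of vertices; adjacent vertices are cis.
Working through the distinct placements yields 2 geometric isomers: Br cis; Br trans.
Each arrangement has an internal mirror plane or centre of symmetry, so none is chiral.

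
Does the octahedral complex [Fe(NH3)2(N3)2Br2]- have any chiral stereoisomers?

yes

An octahedron has six vertices in three trans pairs; every non-trans pair is cis.
Working through the distinct placements yields 5 geometric isomers: NH3 trans, N3 trans, Br trans; NH3 cis, N3 cis, Br trans; NH3 trans, N3 cis, Br cis; NH3 cis, N3 cis, Br cis (chiral); NH3 cis, N3 trans, Br cis.
One of these lacks any improper symmetry element and so occurs as an enantiomeric pair, giving 5 + 1 = 6 stereoisomers in total.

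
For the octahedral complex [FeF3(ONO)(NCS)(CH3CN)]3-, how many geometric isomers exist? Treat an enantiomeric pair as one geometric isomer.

Systematic placement gives 4 geometric isomers: F mer (3 arrangements); F fac (chiral).

4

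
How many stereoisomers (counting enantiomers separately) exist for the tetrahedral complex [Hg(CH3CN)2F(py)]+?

1

All four vertices of a tetrahedron are equivalent and mutually adjacent, so cis/trans isomerism cannot arise.
Only one geometric arrangement is possible.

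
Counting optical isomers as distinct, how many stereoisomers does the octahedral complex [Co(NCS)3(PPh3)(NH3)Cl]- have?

5

An octahedron has six vertices in three trans pairs; every non-trans pair is cis.
The distinct arrangements are (4 in all): NCS mer (3 arrangements); NCS fac (chiral).
One of these lacks any improper symmetry element and so occurs as an enantiomeric pair, giving 4 + 1 = 5 stereoisomers in total.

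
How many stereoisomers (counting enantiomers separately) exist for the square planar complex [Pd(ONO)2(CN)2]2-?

The distinct arrangements are (2 in all): ONO cis; ONO trans.
Each arrangement has an internal mirror plane or centre of symmetry, so none is chiral.

2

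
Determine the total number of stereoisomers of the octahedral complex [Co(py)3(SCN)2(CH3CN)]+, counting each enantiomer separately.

Systematic placement gives 3 geometric isomers: py mer, SCN cis; py mer, SCN trans; py fac, SCN cis.
Each arrangement has an internal mirror plane or centre of symmetry, so none is chiral.

3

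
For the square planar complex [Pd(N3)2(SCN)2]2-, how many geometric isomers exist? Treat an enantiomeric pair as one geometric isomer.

2

In a square planar complex each vertex has one trans partner and two cis neighbours.
Systematic placement gives 2 geometric isomers: N3 cis; N3 trans.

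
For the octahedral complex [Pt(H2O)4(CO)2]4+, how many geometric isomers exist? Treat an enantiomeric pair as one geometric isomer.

An octahedron has six vertices in three trans pairs; every non-trans pair is cis.
Systematic placement gives 2 geometric isomers: CO trans; CO cis.

2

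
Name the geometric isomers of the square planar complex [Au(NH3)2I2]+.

A square has two trans pairs of vertices; adjacent vertices are cis.
Working through the distinct placements yields 2 geometric isomers: NH3 cis; NH3 trans.

cis and trans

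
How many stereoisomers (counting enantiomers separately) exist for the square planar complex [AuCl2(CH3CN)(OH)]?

2

In a square planar complex each vertex has one trans partner and two cis neighbours.
Working through the distinct placements yields 2 geometric isomers: Cl cis; Cl trans.
Each arrangement has an internal mirror plane or centre of symmetry, so none is chiral.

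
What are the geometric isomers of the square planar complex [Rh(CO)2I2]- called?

cis and trans

In a square planar complex each vertex has one trans partner and two cis neighbours.
There are 2 geometric isomers: CO cis; CO trans.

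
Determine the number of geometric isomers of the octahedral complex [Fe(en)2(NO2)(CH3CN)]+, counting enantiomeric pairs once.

2

An octahedron has six vertices in three trans pairs; every non-trans pair is cis.
Each en is bidentate and must span two cis positions.
The distinct arrangements are (2 in all): NO2 and CH3CN mutually trans; NO2 and CH3CN mutually cis (chiral).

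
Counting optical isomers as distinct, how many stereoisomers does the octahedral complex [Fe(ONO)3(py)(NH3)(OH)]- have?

5

The six octahedral sites form three mutually perpendicular trans pairs.
There are 4 geometric isomers: ONO mer (3 arrangements); ONO fac (chiral).
One of these lacks any improper symmetry element and so occurs as an enantiomeric pair, giving 4 + 1 = 5 stereoisomers in total.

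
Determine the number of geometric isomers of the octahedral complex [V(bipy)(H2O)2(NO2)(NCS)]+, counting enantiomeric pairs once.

Each bipy is bidentate and must span two cis positions.
Working through the distinct placements yields 4 geometric isomers: H2O trans; H2O cis (3 arrangements, 2 chiral).

4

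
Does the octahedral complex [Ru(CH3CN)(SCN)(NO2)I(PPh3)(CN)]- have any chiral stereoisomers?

yes

An octahedron has six vertices in three trans pairs; every non-trans pair is cis.
Placing the ligands in turn and identifying arrangements related by rotation or reflection leaves 15 distinct geometric isomers.
Of these, 15 lack any improper symmetry element and so occur as enantiomeric pairs, giving 15 + 15 = 30 stereoisomers in total.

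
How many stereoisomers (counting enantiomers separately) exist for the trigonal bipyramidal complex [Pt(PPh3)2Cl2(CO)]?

6

Systematic enumeration (placing each ligand type in turn and discarding arrangements equivalent by rotation or reflection) gives 5 geometric isomers.
One of these lacks any improper symmetry element and so occurs as an enantiomeric pair, giving 5 + 1 = 6 stereoisomers in total.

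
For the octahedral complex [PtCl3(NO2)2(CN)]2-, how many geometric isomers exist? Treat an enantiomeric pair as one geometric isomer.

In an octahedral complex each vertex has one trans partner and four cis neighbours.
The distinct arrangements are (3 in all): Cl mer, NO2 trans; Cl fac, NO2 cis; Cl mer, NO2 cis.

3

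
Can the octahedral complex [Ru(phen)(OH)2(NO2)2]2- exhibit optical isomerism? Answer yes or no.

yes

An octahedron has six vertices in three trans pairs; every non-trans pair is cis.
Each phen is bidentate and must span two cis positions.
Working through the distinct placements yields 3 geometric isomers: OH cis, NO2 trans; OH cis, NO2 cis (chiral); OH trans, NO2 cis.
One of these lacks any improper symmetry element and so occurs as an enantiomeric pair, giving 3 + 1 = 4 stereoisomers in total.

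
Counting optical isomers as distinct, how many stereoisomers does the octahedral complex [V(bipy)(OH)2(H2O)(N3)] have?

The six octahedral sites form three mutually perpendicular trans pairs.
Each bipy is bidentate and must span two cis positions.
Working through the distinct placements yields 4 geometric isomers: OH cis (3 arrangements, 2 chiral); OH trans.
Of these, 2 lack any improper symmetry element and so occur as enantiomeric pairs, giving 4 + 2 = 6 stereoisomers in total.

6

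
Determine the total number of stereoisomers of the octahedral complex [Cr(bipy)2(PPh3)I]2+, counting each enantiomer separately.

The six octahedral sites form three mutually perpendicular trans pairs.
Each bipy is bidentate and must span two cis positions.
The distinct arrangements are (2 in all): PPh3 and I mutually trans; PPh3 and I mutually cis (chiral).
One of these lacks any improper symmetry element and so occurs as an enantiomeric pair, giving 2 + 1 = 3 stereoisomers in total.

3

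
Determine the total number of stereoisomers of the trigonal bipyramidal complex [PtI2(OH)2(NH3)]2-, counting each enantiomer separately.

A trigonal bipyramid has two axial and three equatorial sites, which are chemically inequivalent.
Systematic enumeration (placing each ligand type in turn and discarding arrangements equivalent by rotation or reflection) gives 5 geometric isomers.
One of these lacks any improper symmetry element and so occurs as an enantiomeric pair, giving 5 + 1 = 6 stereoisomers in total.

6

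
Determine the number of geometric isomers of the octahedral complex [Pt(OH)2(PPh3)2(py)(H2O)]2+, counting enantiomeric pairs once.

6

The six octahedral sites form three mutually perpendicular trans pairs.
There are 6 geometric isomers: OH cis, PPh3 cis (3 arrangements, 2 chiral); OH cis, PPh3 trans; OH trans, PPh3 cis; OH trans, PPh3 trans.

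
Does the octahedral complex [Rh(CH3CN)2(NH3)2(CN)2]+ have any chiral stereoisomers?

The distinct arrangements are (5 in all): CH3CN trans, NH3 trans, CN trans; CH3CN trans, NH3 cis, CN cis; CH3CN cis, NH3 trans, CN cis; CH3CN cis, NH3 cis, CN cis (chiral); CH3CN cis, NH3 cis, CN trans.
One of these lacks any improper symmetry element and so occurs as an enantiomeric pair, giving 5 + 1 = 6 stereoisomers in total.

yes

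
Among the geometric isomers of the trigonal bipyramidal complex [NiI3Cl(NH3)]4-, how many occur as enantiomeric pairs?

Working through the distinct placements yields 4 geometric isomers: Cl axial, NH3 equatorial; Cl axial, NH3 axial; Cl equatorial, NH3 equatorial; Cl equatorial, NH3 axial.
Each arrangement has an internal mirror plane or centre of symmetry, so none is chiral.

0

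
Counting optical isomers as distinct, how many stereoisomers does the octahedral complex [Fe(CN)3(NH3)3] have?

2

In an octahedral complex each vertex has one trans partner and four cis neighbours.
Systematic placement gives 2 geometric isomers: CN mer; CN fac.
Each arrangement has an internal mirror plane or centre of symmetry, so none is chiral.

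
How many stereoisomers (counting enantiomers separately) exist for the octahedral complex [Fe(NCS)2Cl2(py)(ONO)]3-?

8

An octahedron has six vertices in three trans pairs; every non-trans pair is cis.
The distinct arrangements are (6 in all): NCS trans, Cl trans; NCS cis, Cl trans; NCS cis, Cl cis (3 arrangements, 2 chiral); NCS trans, Cl cis.
Of these, 2 lack any improper symmetry element and so occur as enantiomeric pairs, giving 6 + 2 = 8 stereoisomers in total.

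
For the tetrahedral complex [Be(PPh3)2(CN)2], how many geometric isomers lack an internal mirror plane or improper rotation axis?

In a tetrahedral complex all four positions are equivalent and every pair of ligands is adjacent — there is no cis/trans distinction.
Only one geometric arrangement is possible.

0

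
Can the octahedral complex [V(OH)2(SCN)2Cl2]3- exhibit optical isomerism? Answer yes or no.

yes

Systematic placement gives 5 geometric isomers: OH trans, SCN trans, Cl trans; OH cis, SCN cis, Cl trans; OH cis, SCN trans, Cl cis; OH cis, SCN cis, Cl cis (chiral); OH trans, SCN cis, Cl cis.
One of these lacks any improper symmetry element and so occurs as an enantiomeric pair, giving 5 + 1 = 6 stereoisomers in total.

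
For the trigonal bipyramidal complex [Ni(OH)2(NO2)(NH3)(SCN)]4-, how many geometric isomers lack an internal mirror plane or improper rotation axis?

3

Exhaustive case analysis gives 7 geometric isomers.
Of these, 3 lack any improper symmetry element and so occur as enantiomeric pairs, giving 7 + 3 = 10 stereoisomers in total.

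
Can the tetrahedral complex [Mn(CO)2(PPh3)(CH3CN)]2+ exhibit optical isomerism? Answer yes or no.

Only one geometric arrangement is possible.

no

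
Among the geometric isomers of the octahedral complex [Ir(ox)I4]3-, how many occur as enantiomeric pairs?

Each ox is bidentate and must span two cis positions.
Only one geometric arrangement is possible.

0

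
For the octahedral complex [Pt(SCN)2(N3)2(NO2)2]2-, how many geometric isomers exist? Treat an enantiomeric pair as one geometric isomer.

5

The distinct arrangements are (5 in all): SCN trans, N3 trans, NO2 trans; SCN cis, N3 trans, NO2 cis; SCN trans, N3 cis, NO2 cis; SCN cis, N3 cis, NO2 cis (chiral); SCN cis, N3 cis, NO2 trans.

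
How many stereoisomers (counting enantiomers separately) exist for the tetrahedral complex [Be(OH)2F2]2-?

1

Only one geometric arrangement is possible.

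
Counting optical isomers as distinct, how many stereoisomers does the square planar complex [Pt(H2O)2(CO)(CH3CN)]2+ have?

In a square planar complex each vertex has one trans partner and two cis neighbours.
Working through the distinct placements yields 2 geometric isomers: H2O cis; H2O trans.
Each arrangement has an internal mirror plane or centre of symmetry, so none is chiral.

2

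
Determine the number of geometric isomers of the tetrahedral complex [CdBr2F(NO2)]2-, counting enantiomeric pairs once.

In a tetrahedral complex all four positions are equivalent and every pair of ligands is adjacent — there is no cis/trans distinction.
Only one geometric arrangement is possible.

1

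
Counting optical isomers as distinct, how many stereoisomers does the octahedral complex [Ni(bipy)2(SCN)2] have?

3

An octahedron has six vertices in three trans pairs; every non-trans pair is cis.
Each bipy is bidentate and must span two cis positions.
Systematic placement gives 2 geometric isomers: SCN trans; SCN cis (chiral).
One of these lacks any improper symmetry element and so occurs as an enantiomeric pair, giving 2 + 1 = 3 stereoisomers in total.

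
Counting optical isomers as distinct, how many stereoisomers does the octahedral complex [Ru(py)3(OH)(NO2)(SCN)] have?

The six octahedral sites form three mutually perpendicular trans pairs.
Systematic placement gives 4 geometric isomers: py mer (3 arrangements); py fac (chiral).
One of these lacks any improper symmetry element and so occurs as an enantiomeric pair, giving 4 + 1 = 5 stereoisomers in total.

5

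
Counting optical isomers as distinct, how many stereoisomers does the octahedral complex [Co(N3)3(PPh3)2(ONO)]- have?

3

Working through the distinct placements yields 3 geometric isomers: N3 mer, PPh3 trans; N3 mer, PPh3 cis; N3 fac, PPh3 cis.
Each arrangement has an internal mirror plane or centre of symmetry, so none is chiral.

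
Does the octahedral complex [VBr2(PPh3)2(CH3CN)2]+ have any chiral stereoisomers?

yes

In an octahedral complex each vertex has one trans partner and four cis neighbours.
Systematic placement gives 5 geometric isomers: Br trans, PPh3 trans, CH3CN trans; Br trans, PPh3 cis, CH3CN cis; Br cis, PPh3 trans, CH3CN cis; Br cis, PPh3 cis, CH3CN cis (chiral); Br cis, PPh3 cis, CH3CN trans.
One of these lacks any improper symmetry element and so occurs as an enantiomeric pair, giving 5 + 1 = 6 stereoisomers in total.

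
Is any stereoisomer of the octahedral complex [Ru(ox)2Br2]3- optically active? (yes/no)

The six octahedral sites form three mutually perpendicular trans pairs.
Each ox is bidentate and must span two cis positions.
Working through the distinct placements yields 2 geometric isomers: Br trans; Br cis (chiral).
One of these lacks any improper symmetry element and so occurs as an enantiomeric pair, giving 2 + 1 = 3 stereoisomers in total.

yes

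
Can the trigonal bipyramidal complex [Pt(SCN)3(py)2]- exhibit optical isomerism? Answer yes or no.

Working through the distinct placements yields 3 geometric isomers: py both equatorial; py one axial, one equatorial; py both axial.
Each arrangement has an internal mirror plane or centre of symmetry, so none is chiral.

no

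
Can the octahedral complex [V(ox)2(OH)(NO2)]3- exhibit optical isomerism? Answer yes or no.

yes

The six octahedral sites form three mutually perpendicular trans pairs.
Each ox is bidentate and must span two cis positions.
There are 2 geometric isomers: OH and NO2 mutually trans; OH and NO2 mutually cis (chiral).
One of these lacks any improper symmetry element and so occurs as an enantiomeric pair, giving 2 + 1 = 3 stereoisomers in total.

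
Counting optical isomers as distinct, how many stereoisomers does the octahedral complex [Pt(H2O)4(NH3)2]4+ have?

An octahedron has six vertices in three trans pairs; every non-trans pair is cis.
Systematic placement gives 2 geometric isomers: NH3 trans; NH3 cis.
Each arrangement has an internal mirror plane or centre of symmetry, so none is chiral.

2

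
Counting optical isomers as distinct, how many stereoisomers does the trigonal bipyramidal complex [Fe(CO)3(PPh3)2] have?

A trigonal bipyramid has two axial and three equatorial sites, which are chemically inequivalent.
The distinct arrangements are (3 in all): PPh3 both equatorial; PPh3 one axial, one equatorial; PPh3 both axial.
Each arrangement has an internal mirror plane or centre of symmetry, so none is chiral.

3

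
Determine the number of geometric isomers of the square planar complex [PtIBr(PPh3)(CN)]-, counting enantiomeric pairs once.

3

A square has two trans pairs of vertices; adjacent vertices are cis.
Working through the distinct placements yields 3 geometric isomers: (Br/I trans, CN/PPh3 trans); (Br/PPh3 trans, CN/I trans); (Br/CN trans, I/PPh3 trans).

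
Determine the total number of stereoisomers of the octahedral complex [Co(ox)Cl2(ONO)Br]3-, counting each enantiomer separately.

An octahedron has six vertices in three trans pairs; every non-trans pair is cis.
Each ox is bidentate and must span two cis positions.
Working through the distinct placements yields 4 geometric isomers: Cl cis (3 arrangements, 2 chiral); Cl trans.
Of these, 2 lack any improper symmetry element and so occur as enantiomeric pairs, giving 4 + 2 = 6 stereoisomers in total.

6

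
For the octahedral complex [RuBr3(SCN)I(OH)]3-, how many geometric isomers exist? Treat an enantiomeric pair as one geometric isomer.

4

The six octahedral sites form three mutually perpendicular trans pairs.
There are 4 geometric isomers: Br mer (3 arrangements); Br fac (chiral).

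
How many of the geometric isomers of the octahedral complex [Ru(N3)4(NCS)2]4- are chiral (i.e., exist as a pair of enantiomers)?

The six octahedral sites form three mutually perpendicular trans pairs.
Working through the distinct placements yields 2 geometric isomers: NCS trans; NCS cis.
Each arrangement has an internal mirror plane or centre of symmetry, so none is chiral.

0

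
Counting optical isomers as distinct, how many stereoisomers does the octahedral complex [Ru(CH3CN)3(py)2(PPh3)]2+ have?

In an octahedral complex each vertex has one trans partner and four cis neighbours.
Systematic placement gives 3 geometric isomers: CH3CN mer, py trans; CH3CN mer, py cis; CH3CN fac, py cis.
Each arrangement has an internal mirror plane or centre of symmetry, so none is chiral.

3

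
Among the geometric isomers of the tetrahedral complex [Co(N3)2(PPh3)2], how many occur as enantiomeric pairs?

0

In a tetrahedral complex all four positions are equivalent and every pair of ligands is adjacent — there is no cis/trans distinction.
Only one geometric arrangement is possible.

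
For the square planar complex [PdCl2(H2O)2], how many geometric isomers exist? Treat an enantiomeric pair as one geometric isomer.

2

A square has two trans pairs of vertices; adjacent vertices are cis.
Systematic placement gives 2 geometric isomers: Cl cis; Cl trans.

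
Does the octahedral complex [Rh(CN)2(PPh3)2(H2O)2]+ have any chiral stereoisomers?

Systematic placement gives 5 geometric isomers: CN trans, PPh3 trans, H2O trans; CN trans, PPh3 cis, H2O cis; CN cis, PPh3 trans, H2O cis; CN cis, PPh3 cis, H2O cis (chiral); CN cis, PPh3 cis, H2O trans.
One of these lacks any improper symmetry element and so occurs as an enantiomeric pair, giving 5 + 1 = 6 stereoisomers in total.

yes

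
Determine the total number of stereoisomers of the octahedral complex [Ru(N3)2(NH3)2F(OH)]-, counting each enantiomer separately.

In an octahedral complex each vertex has one trans partner and four cis neighbours.
The distinct arrangements are (6 in all): N3 cis, NH3 cis (3 arrangements, 2 chiral); N3 cis, NH3 trans; N3 trans, NH3 cis; N3 trans, NH3 trans.
Of these, 2 lack any improper symmetry element and so occur as enantiomeric pairs, giving 6 + 2 = 8 stereoisomers in total.

8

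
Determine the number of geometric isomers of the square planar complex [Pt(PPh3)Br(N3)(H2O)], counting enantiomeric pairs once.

In a square planar complex each vertex has one trans partner and two cis neighbours.
Working through the distinct placements yields 3 geometric isomers: (Br/N3 trans, H2O/PPh3 trans); (Br/PPh3 trans, H2O/N3 trans); (Br/H2O trans, N3/PPh3 trans).

3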